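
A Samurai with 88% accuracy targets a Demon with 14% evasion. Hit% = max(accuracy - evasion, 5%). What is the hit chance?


accuracy - evasion = 88 - 14 = 74
Apply floor: max(74, 5) = 74
Hit chance = 74%

74%


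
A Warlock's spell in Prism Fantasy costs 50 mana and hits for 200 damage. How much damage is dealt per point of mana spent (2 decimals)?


Efficiency = damage / mana
= 200 / 50
= 4.00

4.00 dmg/mana


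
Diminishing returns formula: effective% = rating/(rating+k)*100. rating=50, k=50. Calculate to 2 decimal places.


effective% = rating / (rating + k) * 100
= 50 / (50 + 50) * 100
= 50 / 100 * 100
= 0.5 * 100
= 50.00%

50.00%


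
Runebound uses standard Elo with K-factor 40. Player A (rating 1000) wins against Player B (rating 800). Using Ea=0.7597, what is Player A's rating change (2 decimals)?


Elo update: delta = K * (S - Ea), where S = 1 (wins)
S - Ea = 1 - 0.7597 = 0.2403
Rating change = 40 * 0.2403
= 9.61

9.61 rating points


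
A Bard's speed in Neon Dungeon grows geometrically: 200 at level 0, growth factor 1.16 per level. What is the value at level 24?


value = base * growth^level
= 200 * 1.16^24
= 200 * 35.236417
= 7047.28

7047.28 speed


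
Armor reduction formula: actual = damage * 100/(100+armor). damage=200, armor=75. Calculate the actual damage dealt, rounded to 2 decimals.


actual = 200 * 100 / (100 + 75)
= 200 * 100 / 175
= 20000 / 175
= 114.29

114.29 damage


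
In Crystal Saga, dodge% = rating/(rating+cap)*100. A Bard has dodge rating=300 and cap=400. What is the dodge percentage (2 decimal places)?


dodge% = 300 / (300 + 400) * 100
= 300 / 700 * 100
= 0.428571 * 100
= 42.86%

42.86%


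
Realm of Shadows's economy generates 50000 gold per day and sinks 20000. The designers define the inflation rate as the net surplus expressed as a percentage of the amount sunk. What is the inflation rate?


Net gold = 50000 - 20000 = 30000
Inflation rate = net / sunk * 100 = 30000 / 20000 * 100
= 1.5 * 100
= 150.00%

150.00%


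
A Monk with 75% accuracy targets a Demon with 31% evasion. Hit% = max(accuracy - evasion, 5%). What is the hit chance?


accuracy - evasion = 75 - 31 = 44
Apply floor: max(44, 5) = 44
Hit chance = 44%

44%


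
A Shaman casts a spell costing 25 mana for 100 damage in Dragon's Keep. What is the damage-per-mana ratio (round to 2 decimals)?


Efficiency = damage / mana
= 100 / 25
= 4.00

4.00 dmg/mana


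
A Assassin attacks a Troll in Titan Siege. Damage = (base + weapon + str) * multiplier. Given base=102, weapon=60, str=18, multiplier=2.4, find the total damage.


Sum base + weapon + str = 102 + 60 + 18 = 180
Multiply by 2.4:
180 * 2.4 = 432.0

432.0 damage


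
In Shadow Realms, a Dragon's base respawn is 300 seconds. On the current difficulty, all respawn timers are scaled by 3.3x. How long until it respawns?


Respawn time = base * multiplier
= 300 * 3.3
= 990.0 seconds

990.0 seconds


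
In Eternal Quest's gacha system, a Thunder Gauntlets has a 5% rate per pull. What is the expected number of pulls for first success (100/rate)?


Expected pulls for a geometric distribution = 1/p = 100 / rate%
= 100 / 5
= 20.0

20.0 pulls


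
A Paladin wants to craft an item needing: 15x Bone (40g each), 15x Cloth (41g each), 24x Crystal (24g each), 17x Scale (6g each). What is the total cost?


Cost breakdown:
  Bone: 15 * 40 = 600
  Cloth: 15 * 41 = 615
  Crystal: 24 * 24 = 576
  Scale: 17 * 6 = 102
Total = 600 + 615 + 576 + 102 = 1893

1893 gold


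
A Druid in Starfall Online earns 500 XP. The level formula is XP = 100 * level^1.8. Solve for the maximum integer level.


XP = 100 * level^1.8, so level = (XP / 100)^(1/1.8)
= (500 / 100)^(1/1.8)
= 5.0^0.5556
= 2.4452
Floor: level = 2

level 2


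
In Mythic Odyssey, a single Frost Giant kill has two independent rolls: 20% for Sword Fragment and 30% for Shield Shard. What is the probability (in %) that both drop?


For independent events, P(both) = P(A) * P(B)
= 20% * 30%
= 600 / 100 %
= 6.0%

6.0%


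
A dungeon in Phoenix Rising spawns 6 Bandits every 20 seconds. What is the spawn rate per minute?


Spawns per minute = count * (60 / interval)
= 6 * (60 / 20)
= 6 * 3.0
= 18.0

18.0 per minute


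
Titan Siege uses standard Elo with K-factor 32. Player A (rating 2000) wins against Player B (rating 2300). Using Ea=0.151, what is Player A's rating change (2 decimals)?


Elo update: delta = K * (S - Ea), where S = 1 (wins)
S - Ea = 1 - 0.151 = 0.849
Rating change = 32 * 0.849
= 27.17

27.17 rating points


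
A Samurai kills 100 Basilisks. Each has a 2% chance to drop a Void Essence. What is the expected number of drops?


Expected drops = kills * (drop_rate / 100)
= 100 * (2 / 100)
= 100 * 0.02
= 2.0

2.0 drops


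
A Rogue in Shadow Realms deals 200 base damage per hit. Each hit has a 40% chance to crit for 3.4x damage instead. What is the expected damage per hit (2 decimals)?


E[dmg] = base * (1 + crit_chance * (crit_mult - 1))
cc as decimal = 40/100 = 0.4
cm - 1 = 3.4 - 1 = 2.4
Bonus factor = 0.4 * 2.4 = 0.96
Total multiplier = 1 + 0.96 = 1.96
Expected damage = 200 * 1.96 = 392.00

392.00 damage


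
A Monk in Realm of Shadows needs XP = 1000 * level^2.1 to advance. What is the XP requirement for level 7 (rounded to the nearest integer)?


XP = 1000 * level^2.1
Substitute level = 7:
XP = 1000 * 7^2.1
= 1000 * 59.5259
= 59526

59526 XP


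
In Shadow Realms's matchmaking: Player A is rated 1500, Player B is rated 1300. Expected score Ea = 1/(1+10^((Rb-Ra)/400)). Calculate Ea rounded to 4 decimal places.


Elo expected score: Ea = 1/(1 + 10^((Rb-Ra)/400))
Rb - Ra = 1300 - 1500 = -200
(Rb-Ra)/400 = -200/400 = -0.5
10^-0.5 = 0.316228
Ea = 1/(1 + 0.316228) = 1/1.316228 = 0.7597

0.7597


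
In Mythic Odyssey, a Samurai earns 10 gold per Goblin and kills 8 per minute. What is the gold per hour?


Gold per minute = 10 * 8 = 80
Gold per hour = 80 * 60 = 4800

4800 gold/hour


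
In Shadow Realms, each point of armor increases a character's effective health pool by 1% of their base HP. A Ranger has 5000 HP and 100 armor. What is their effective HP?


EHP = 5000 * (1 + 100/100)
= 5000 * (1 + 1.0)
= 5000 * 2.0
= 10000.0

10000.0 EHP


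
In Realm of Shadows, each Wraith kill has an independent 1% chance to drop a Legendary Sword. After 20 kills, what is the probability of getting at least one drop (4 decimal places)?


P(at least one) = 1 - P(none) = 1 - (1-p)^n
p = 1/100 = 0.01
1 - p = 0.99
(1 - p)^20 = 0.99^20 = 0.817907
P(at least one) = 1 - 0.817907 = 0.1821

0.1821


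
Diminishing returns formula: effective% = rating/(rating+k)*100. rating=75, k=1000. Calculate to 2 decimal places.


effective% = rating / (rating + k) * 100
= 75 / (75 + 1000) * 100
= 75 / 1075 * 100
= 0.069767 * 100
= 6.98%

6.98%


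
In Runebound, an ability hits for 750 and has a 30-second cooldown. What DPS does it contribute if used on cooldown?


DPS = damage / cooldown
= 750 / 30
= 25.00

25.00 DPS


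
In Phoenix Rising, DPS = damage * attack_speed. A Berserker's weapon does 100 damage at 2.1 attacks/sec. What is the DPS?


DPS = damage * attack_speed
= 100 * 2.1
= 210.0

210.0 DPS


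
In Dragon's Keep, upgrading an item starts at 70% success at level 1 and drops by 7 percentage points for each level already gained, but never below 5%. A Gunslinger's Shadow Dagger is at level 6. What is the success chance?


raw_rate = 70 - 7 * (6 - 1)
= 70 - 7 * 5
= 70 - 35
= 35
Apply floor: max(35, 5) = 35%

35%


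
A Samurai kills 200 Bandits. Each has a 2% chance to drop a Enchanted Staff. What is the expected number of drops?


Expected drops = kills * (drop_rate / 100)
= 200 * (2 / 100)
= 200 * 0.02
= 4.0

4.0 drops


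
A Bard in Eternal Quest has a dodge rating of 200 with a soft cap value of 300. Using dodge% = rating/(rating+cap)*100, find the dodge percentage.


dodge% = 200 / (200 + 300) * 100
= 200 / 500 * 100
= 0.4 * 100
= 40.00%

40.00%


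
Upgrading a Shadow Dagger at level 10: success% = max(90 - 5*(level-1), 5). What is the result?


raw_rate = 90 - 5 * (10 - 1)
= 90 - 5 * 9
= 90 - 45
= 45
Apply floor: max(45, 5) = 45%

45%


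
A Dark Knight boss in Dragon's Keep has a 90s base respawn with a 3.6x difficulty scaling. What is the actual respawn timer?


Respawn time = base * multiplier
= 90 * 3.6
= 324.0 seconds

324.0 seconds


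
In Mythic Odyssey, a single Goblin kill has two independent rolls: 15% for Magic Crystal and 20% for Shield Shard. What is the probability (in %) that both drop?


For independent events, P(both) = P(A) * P(B)
= 15% * 20%
= 300 / 100 %
= 3.0%

3.0%


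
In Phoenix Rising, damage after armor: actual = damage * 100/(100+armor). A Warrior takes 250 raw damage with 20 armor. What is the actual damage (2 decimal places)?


actual = 250 * 100 / (100 + 20)
= 250 * 100 / 120
= 25000 / 120
= 208.33

208.33 damage


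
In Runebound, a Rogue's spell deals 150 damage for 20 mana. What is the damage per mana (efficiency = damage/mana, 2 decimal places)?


Efficiency = damage / mana
= 150 / 20
= 7.50

7.50 dmg/mana


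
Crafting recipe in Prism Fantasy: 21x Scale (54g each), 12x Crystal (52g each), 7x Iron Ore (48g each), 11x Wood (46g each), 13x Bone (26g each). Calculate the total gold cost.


Cost breakdown:
  Scale: 21 * 54 = 1134
  Crystal: 12 * 52 = 624
  Iron Ore: 7 * 48 = 336
  Wood: 11 * 46 = 506
  Bone: 13 * 26 = 338
Total = 1134 + 624 + 336 + 506 + 338 = 2938

2938 gold


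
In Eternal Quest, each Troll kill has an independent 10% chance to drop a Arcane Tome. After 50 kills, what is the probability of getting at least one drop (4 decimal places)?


P(at least one) = 1 - P(none) = 1 - (1-p)^n
p = 10/100 = 0.1
1 - p = 0.9
(1 - p)^50 = 0.9^50 = 0.005154
P(at least one) = 1 - 0.005154 = 0.9948

0.9948


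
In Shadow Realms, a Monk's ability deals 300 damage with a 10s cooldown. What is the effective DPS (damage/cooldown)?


DPS = damage / cooldown
= 300 / 10
= 30.00

30.00 DPS


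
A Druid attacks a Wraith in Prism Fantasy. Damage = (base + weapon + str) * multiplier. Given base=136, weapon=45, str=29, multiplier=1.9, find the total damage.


Sum base + weapon + str = 136 + 45 + 29 = 210
Multiply by 1.9:
210 * 1.9 = 399.0

399.0 damage


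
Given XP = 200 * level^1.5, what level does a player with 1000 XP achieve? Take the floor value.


XP = 200 * level^1.5, so level = (XP / 200)^(1/1.5)
= (1000 / 200)^(1/1.5)
= 5.0^0.6667
= 2.924
Floor: level = 2

level 2


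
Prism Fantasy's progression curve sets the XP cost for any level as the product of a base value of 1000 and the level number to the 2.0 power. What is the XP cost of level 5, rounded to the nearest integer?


XP = 1000 * level^2.0
Substitute level = 5:
XP = 1000 * 5^2.0
= 1000 * 25.0
= 25000

25000 XP


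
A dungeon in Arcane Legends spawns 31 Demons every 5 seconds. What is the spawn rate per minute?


Spawns per minute = count * (60 / interval)
= 31 * (60 / 5)
= 31 * 12.0
= 372.0

372.0 per minute


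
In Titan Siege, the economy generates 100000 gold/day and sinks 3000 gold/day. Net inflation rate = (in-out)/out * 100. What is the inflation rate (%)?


Net gold = 100000 - 3000 = 97000
Inflation rate = net / sunk * 100 = 97000 / 3000 * 100
= 32.333333 * 100
= 3233.33%

3233.33%


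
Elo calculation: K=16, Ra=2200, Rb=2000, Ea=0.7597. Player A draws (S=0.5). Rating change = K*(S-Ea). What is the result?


Elo update: delta = K * (S - Ea), where S = 0.5 (draws)
S - Ea = 0.5 - 0.7597 = -0.2597
Rating change = 16 * -0.2597
= -4.16

-4.16 rating points


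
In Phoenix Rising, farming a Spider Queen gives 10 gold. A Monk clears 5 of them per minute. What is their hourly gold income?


Gold per minute = 10 * 5 = 50
Gold per hour = 50 * 60 = 3000

3000 gold/hour


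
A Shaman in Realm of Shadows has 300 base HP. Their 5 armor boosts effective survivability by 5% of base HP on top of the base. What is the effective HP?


EHP = 300 * (1 + 5/100)
= 300 * (1 + 0.05)
= 300 * 1.05
= 315.0

315.0 EHP


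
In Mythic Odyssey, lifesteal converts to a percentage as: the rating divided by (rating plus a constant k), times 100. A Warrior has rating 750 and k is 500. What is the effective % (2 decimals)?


effective% = rating / (rating + k) * 100
= 750 / (750 + 500) * 100
= 750 / 1250 * 100
= 0.6 * 100
= 60.00%

60.00%


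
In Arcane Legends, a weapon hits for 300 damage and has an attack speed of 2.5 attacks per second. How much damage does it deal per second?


DPS = damage * attack_speed
= 300 * 2.5
= 750.0

750.0 DPS


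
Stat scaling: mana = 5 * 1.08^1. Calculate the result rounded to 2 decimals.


value = base * growth^level
= 5 * 1.08^1
= 5 * 1.08
= 5.40

5.40 mana


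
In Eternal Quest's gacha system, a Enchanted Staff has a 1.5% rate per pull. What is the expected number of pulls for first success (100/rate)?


Expected pulls for a geometric distribution = 1/p = 100 / rate%
= 100 / 1.5
= 66.67

66.67 pulls


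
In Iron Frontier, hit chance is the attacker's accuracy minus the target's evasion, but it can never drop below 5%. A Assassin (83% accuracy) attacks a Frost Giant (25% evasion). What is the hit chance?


accuracy - evasion = 83 - 25 = 58
Apply floor: max(58, 5) = 58
Hit chance = 58%

58%


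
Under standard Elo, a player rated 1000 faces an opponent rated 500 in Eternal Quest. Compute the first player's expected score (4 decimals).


Elo expected score: Ea = 1/(1 + 10^((Rb-Ra)/400))
Rb - Ra = 500 - 1000 = -500
(Rb-Ra)/400 = -500/400 = -1.25
10^-1.25 = 0.056234
Ea = 1/(1 + 0.056234) = 1/1.056234 = 0.9468

0.9468


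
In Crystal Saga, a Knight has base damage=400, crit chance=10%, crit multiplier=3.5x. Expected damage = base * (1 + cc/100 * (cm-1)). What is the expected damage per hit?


E[dmg] = base * (1 + crit_chance * (crit_mult - 1))
cc as decimal = 10/100 = 0.1
cm - 1 = 3.5 - 1 = 2.5
Bonus factor = 0.1 * 2.5 = 0.25
Total multiplier = 1 + 0.25 = 1.25
Expected damage = 400 * 1.25 = 500.00

500.00 damage


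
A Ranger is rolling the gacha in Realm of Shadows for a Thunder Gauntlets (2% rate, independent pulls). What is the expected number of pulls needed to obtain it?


Expected pulls for a geometric distribution = 1/p = 100 / rate%
= 100 / 2
= 50.0

50.0 pulls


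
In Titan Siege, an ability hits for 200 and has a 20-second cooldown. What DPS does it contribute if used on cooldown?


DPS = damage / cooldown
= 200 / 20
= 10.00

10.00 DPS


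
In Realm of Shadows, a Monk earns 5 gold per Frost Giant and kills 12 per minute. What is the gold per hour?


Gold per minute = 5 * 12 = 60
Gold per hour = 60 * 60 = 3600

3600 gold/hour


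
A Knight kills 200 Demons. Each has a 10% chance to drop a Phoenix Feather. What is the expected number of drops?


Expected drops = kills * (drop_rate / 100)
= 200 * (10 / 100)
= 200 * 0.1
= 20.0

20.0 drops


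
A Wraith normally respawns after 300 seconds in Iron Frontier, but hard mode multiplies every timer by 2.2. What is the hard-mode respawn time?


Respawn time = base * multiplier
= 300 * 2.2
= 660.0 seconds

660.0 seconds


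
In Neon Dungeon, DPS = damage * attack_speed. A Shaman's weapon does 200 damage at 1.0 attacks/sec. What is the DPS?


DPS = damage * attack_speed
= 200 * 1.0
= 200.0

200.0 DPS


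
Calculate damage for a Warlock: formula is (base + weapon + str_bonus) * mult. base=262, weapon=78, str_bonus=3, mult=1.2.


Sum base + weapon + str = 262 + 78 + 3 = 343
Multiply by 1.2:
343 * 1.2 = 411.6

411.6 damage


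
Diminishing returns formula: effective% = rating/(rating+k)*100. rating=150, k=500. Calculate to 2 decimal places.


effective% = rating / (rating + k) * 100
= 150 / (150 + 500) * 100
= 150 / 650 * 100
= 0.230769 * 100
= 23.08%

23.08%


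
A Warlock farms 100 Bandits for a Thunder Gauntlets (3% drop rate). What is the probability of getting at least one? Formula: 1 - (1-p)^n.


P(at least one) = 1 - P(none) = 1 - (1-p)^n
p = 3/100 = 0.03
1 - p = 0.97
(1 - p)^100 = 0.97^100 = 0.047553
P(at least one) = 1 - 0.047553 = 0.9524

0.9524


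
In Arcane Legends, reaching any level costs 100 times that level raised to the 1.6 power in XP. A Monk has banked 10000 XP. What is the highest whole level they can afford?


XP = 100 * level^1.6, so level = (XP / 100)^(1/1.6)
= (10000 / 100)^(1/1.6)
= 100.0^0.625
= 17.7828
Floor: level = 17

level 17


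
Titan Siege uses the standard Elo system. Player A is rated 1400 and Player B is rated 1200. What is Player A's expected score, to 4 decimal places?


Elo expected score: Ea = 1/(1 + 10^((Rb-Ra)/400))
Rb - Ra = 1200 - 1400 = -200
(Rb-Ra)/400 = -200/400 = -0.5
10^-0.5 = 0.316228
Ea = 1/(1 + 0.316228) = 1/1.316228 = 0.7597

0.7597


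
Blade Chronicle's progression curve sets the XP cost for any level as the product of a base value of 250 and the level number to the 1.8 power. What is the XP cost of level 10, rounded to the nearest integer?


XP = 250 * level^1.8
Substitute level = 10:
XP = 250 * 10^1.8
= 250 * 63.0957
= 15774

15774 XP


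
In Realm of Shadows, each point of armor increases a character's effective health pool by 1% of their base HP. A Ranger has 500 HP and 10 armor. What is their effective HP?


EHP = 500 * (1 + 10/100)
= 500 * (1 + 0.1)
= 500 * 1.1
= 550.0

550.0 EHP


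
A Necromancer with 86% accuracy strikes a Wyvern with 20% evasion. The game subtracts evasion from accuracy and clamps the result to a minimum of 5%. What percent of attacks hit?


accuracy - evasion = 86 - 20 = 66
Apply floor: max(66, 5) = 66
Hit chance = 66%

66%


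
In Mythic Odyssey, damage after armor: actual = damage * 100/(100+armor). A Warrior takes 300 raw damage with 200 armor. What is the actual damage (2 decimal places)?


actual = 300 * 100 / (100 + 200)
= 300 * 100 / 300
= 30000 / 300
= 100.00

100.00 damage


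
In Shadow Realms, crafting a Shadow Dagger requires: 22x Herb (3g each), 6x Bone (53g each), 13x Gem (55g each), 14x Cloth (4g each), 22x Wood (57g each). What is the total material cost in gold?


Cost breakdown:
  Herb: 22 * 3 = 66
  Bone: 6 * 53 = 318
  Gem: 13 * 55 = 715
  Cloth: 14 * 4 = 56
  Wood: 22 * 57 = 1254
Total = 66 + 318 + 715 + 56 + 1254 = 2409

2409 gold


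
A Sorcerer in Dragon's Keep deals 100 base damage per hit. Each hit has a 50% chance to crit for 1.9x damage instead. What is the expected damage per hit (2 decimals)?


E[dmg] = base * (1 + crit_chance * (crit_mult - 1))
cc as decimal = 50/100 = 0.5
cm - 1 = 1.9 - 1 = 0.9
Bonus factor = 0.5 * 0.9 = 0.45
Total multiplier = 1 + 0.45 = 1.45
Expected damage = 100 * 1.45 = 145.00

145.00 damage


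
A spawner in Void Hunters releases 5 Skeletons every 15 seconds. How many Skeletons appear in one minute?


Spawns per minute = count * (60 / interval)
= 5 * (60 / 15)
= 5 * 4.0
= 20.0

20.0 per minute


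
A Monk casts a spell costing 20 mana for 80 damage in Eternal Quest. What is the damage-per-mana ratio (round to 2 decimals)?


Efficiency = damage / mana
= 80 / 20
= 4.00

4.00 dmg/mana


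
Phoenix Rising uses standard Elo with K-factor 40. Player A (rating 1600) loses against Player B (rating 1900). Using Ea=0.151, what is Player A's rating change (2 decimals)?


Elo update: delta = K * (S - Ea), where S = 0 (loses)
S - Ea = 0 - 0.151 = -0.151
Rating change = 40 * -0.151
= -6.04

-6.04 rating points


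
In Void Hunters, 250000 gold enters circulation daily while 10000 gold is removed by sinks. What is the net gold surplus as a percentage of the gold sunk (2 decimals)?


Net gold = 250000 - 10000 = 240000
Inflation rate = net / sunk * 100 = 240000 / 10000 * 100
= 24.0 * 100
= 2400.00%

2400.00%


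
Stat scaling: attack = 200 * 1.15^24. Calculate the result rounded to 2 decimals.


value = base * growth^level
= 200 * 1.15^24
= 200 * 28.625176
= 5725.04

5725.04 attack


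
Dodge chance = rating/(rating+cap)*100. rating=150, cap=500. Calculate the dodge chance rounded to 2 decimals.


dodge% = 150 / (150 + 500) * 100
= 150 / 650 * 100
= 0.230769 * 100
= 23.08%

23.08%


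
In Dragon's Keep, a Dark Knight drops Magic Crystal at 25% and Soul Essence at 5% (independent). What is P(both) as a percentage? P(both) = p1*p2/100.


For independent events, P(both) = P(A) * P(B)
= 25% * 5%
= 125 / 100 %
= 1.25%

1.25%


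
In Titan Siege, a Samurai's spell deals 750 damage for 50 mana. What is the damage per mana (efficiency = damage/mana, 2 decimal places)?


Efficiency = damage / mana
= 750 / 50
= 15.00

15.00 dmg/mana


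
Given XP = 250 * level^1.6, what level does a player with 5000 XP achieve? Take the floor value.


XP = 250 * level^1.6, so level = (XP / 250)^(1/1.6)
= (5000 / 250)^(1/1.6)
= 20.0^0.625
= 6.5034
Floor: level = 6

level 6


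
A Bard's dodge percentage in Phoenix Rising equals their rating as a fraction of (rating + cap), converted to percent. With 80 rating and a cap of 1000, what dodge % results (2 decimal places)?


dodge% = 80 / (80 + 1000) * 100
= 80 / 1080 * 100
= 0.074074 * 100
= 7.41%

7.41%


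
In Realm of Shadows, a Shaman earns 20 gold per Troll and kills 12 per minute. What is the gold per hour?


Gold per minute = 20 * 12 = 240
Gold per hour = 240 * 60 = 14400

14400 gold/hour


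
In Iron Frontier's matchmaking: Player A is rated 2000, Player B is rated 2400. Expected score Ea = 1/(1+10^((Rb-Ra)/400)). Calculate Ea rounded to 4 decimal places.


Elo expected score: Ea = 1/(1 + 10^((Rb-Ra)/400))
Rb - Ra = 2400 - 2000 = 400
(Rb-Ra)/400 = 400/400 = 1.0
10^1.0 = 10.0
Ea = 1/(1 + 10.0) = 1/11.0 = 0.0909

0.0909


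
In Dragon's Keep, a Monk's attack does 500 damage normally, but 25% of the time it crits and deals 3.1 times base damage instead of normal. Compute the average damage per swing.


E[dmg] = base * (1 + crit_chance * (crit_mult - 1))
cc as decimal = 25/100 = 0.25
cm - 1 = 3.1 - 1 = 2.1
Bonus factor = 0.25 * 2.1 = 0.525
Total multiplier = 1 + 0.525 = 1.525
Expected damage = 500 * 1.525 = 762.50

762.50 damage


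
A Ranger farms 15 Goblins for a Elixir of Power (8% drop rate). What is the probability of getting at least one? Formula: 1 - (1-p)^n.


P(at least one) = 1 - P(none) = 1 - (1-p)^n
p = 8/100 = 0.08
1 - p = 0.92
(1 - p)^15 = 0.92^15 = 0.286297
P(at least one) = 1 - 0.286297 = 0.7137

0.7137


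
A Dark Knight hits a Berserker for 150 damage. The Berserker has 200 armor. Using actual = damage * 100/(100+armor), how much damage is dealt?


actual = 150 * 100 / (100 + 200)
= 150 * 100 / 300
= 15000 / 300
= 50.00

50.00 damage


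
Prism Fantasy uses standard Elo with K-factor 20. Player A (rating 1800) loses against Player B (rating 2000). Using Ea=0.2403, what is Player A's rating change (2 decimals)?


Elo update: delta = K * (S - Ea), where S = 0 (loses)
S - Ea = 0 - 0.2403 = -0.2403
Rating change = 20 * -0.2403
= -4.81

-4.81 rating points


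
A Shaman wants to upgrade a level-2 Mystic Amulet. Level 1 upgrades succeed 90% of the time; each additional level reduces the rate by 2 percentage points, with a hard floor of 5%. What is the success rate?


raw_rate = 90 - 2 * (2 - 1)
= 90 - 2 * 1
= 90 - 2
= 88
Apply floor: max(88, 5) = 88%

88%


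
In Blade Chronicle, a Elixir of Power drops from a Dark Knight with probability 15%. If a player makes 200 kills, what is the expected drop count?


Expected drops = kills * (drop_rate / 100)
= 200 * (15 / 100)
= 200 * 0.15
= 30.0

30.0 drops


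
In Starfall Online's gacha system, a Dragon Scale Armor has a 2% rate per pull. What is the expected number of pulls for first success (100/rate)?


Expected pulls for a geometric distribution = 1/p = 100 / rate%
= 100 / 2
= 50.0

50.0 pulls


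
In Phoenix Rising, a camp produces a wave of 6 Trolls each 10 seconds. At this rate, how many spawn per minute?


Spawns per minute = count * (60 / interval)
= 6 * (60 / 10)
= 6 * 6.0
= 36.0

36.0 per minute


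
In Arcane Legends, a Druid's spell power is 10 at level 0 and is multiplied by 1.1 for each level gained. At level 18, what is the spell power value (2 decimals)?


value = base * growth^level
= 10 * 1.1^18
= 10 * 5.559917
= 55.60

55.60 spell power


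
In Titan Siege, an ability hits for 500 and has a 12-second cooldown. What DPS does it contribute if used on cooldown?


DPS = damage / cooldown
= 500 / 12
= 41.67

41.67 DPS


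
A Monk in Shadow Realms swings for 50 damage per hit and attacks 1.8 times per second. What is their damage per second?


DPS = damage * attack_speed
= 50 * 1.8
= 90.0

90.0 DPS


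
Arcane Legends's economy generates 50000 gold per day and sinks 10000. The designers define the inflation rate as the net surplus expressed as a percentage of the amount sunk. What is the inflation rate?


Net gold = 50000 - 10000 = 40000
Inflation rate = net / sunk * 100 = 40000 / 10000 * 100
= 4.0 * 100
= 400.00%

400.00%


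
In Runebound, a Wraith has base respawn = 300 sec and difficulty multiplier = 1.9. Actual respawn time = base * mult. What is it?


Respawn time = base * multiplier
= 300 * 1.9
= 570.0 seconds

570.0 seconds


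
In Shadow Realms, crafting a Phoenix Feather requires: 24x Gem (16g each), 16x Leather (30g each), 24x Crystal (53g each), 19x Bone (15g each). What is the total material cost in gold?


Cost breakdown:
  Gem: 24 * 16 = 384
  Leather: 16 * 30 = 480
  Crystal: 24 * 53 = 1272
  Bone: 19 * 15 = 285
Total = 384 + 480 + 1272 + 285 = 2421

2421 gold


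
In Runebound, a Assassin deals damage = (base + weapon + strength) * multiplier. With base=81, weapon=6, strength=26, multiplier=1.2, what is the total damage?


Sum base + weapon + str = 81 + 6 + 26 = 113
Multiply by 1.2:
113 * 1.2 = 135.6

135.6 damage


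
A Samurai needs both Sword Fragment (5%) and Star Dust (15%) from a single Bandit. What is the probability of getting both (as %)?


For independent events, P(both) = P(A) * P(B)
= 5% * 15%
= 75 / 100 %
= 0.75%

0.75%


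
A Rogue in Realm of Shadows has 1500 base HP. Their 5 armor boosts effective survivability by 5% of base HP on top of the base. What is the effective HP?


EHP = 1500 * (1 + 5/100)
= 1500 * (1 + 0.05)
= 1500 * 1.05
= 1575.0

1575.0 EHP


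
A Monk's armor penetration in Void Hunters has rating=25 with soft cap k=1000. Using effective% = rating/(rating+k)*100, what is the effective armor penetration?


effective% = rating / (rating + k) * 100
= 25 / (25 + 1000) * 100
= 25 / 1025 * 100
= 0.02439 * 100
= 2.44%

2.44%


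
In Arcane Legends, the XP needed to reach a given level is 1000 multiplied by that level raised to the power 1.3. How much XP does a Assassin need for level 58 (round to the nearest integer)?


XP = 1000 * level^1.3
Substitute level = 58:
XP = 1000 * 58^1.3
= 1000 * 196.0904
= 196090

196090 XP


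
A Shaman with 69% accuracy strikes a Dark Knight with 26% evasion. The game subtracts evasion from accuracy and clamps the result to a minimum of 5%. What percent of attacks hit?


accuracy - evasion = 69 - 26 = 43
Apply floor: max(43, 5) = 43
Hit chance = 43%

43%


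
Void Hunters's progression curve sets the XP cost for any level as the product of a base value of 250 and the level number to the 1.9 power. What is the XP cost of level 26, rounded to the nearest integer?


XP = 250 * level^1.9
Substitute level = 26:
XP = 250 * 26^1.9
= 250 * 488.0332
= 122008

122008 XP


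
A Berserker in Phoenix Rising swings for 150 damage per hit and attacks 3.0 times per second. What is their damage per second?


DPS = damage * attack_speed
= 150 * 3.0
= 450.0

450.0 DPS


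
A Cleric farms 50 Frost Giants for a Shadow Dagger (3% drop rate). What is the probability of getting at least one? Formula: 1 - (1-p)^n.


P(at least one) = 1 - P(none) = 1 - (1-p)^n
p = 3/100 = 0.03
1 - p = 0.97
(1 - p)^50 = 0.97^50 = 0.218065
P(at least one) = 1 - 0.218065 = 0.7819

0.7819


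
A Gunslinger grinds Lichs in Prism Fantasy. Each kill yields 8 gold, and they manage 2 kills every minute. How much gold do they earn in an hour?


Gold per minute = 8 * 2 = 16
Gold per hour = 16 * 60 = 960

960 gold/hour


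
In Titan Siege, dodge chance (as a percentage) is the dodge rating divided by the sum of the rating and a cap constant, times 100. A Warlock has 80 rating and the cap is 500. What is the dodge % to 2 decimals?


dodge% = 80 / (80 + 500) * 100
= 80 / 580 * 100
= 0.137931 * 100
= 13.79%

13.79%


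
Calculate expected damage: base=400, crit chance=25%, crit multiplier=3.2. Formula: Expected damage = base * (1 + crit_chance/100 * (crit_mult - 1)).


E[dmg] = base * (1 + crit_chance * (crit_mult - 1))
cc as decimal = 25/100 = 0.25
cm - 1 = 3.2 - 1 = 2.2
Bonus factor = 0.25 * 2.2 = 0.55
Total multiplier = 1 + 0.55 = 1.55
Expected damage = 400 * 1.55 = 620.00

620.00 damage


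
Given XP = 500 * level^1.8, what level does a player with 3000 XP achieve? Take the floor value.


XP = 500 * level^1.8, so level = (XP / 500)^(1/1.8)
= (3000 / 500)^(1/1.8)
= 6.0^0.5556
= 2.7059
Floor: level = 2

level 2


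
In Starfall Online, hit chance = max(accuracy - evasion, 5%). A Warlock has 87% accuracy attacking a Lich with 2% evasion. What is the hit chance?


accuracy - evasion = 87 - 2 = 85
Apply floor: max(85, 5) = 85
Hit chance = 85%

85%


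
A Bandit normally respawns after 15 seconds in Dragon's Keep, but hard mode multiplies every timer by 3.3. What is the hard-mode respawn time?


Respawn time = base * multiplier
= 15 * 3.3
= 49.5 seconds

49.5 seconds


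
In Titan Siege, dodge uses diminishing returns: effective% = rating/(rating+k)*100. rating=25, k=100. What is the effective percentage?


effective% = rating / (rating + k) * 100
= 25 / (25 + 100) * 100
= 25 / 125 * 100
= 0.2 * 100
= 20.00%

20.00%


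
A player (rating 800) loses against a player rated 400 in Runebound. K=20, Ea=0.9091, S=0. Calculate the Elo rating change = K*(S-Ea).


Elo update: delta = K * (S - Ea), where S = 0 (loses)
S - Ea = 0 - 0.9091 = -0.9091
Rating change = 20 * -0.9091
= -18.18

-18.18 rating points


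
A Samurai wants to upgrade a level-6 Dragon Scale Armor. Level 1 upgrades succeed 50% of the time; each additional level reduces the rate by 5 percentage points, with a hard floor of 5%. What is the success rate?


raw_rate = 50 - 5 * (6 - 1)
= 50 - 5 * 5
= 50 - 25
= 25
Apply floor: max(25, 5) = 25%

25%


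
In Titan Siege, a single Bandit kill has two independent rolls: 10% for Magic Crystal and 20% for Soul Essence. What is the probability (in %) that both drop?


For independent events, P(both) = P(A) * P(B)
= 10% * 20%
= 200 / 100 %
= 2.0%

2.0%


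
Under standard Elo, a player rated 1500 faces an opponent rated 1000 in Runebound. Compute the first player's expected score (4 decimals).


Elo expected score: Ea = 1/(1 + 10^((Rb-Ra)/400))
Rb - Ra = 1000 - 1500 = -500
(Rb-Ra)/400 = -500/400 = -1.25
10^-1.25 = 0.056234
Ea = 1/(1 + 0.056234) = 1/1.056234 = 0.9468

0.9468


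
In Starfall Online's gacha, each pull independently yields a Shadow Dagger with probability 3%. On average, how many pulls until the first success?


Expected pulls for a geometric distribution = 1/p = 100 / rate%
= 100 / 3
= 33.33

33.33 pulls


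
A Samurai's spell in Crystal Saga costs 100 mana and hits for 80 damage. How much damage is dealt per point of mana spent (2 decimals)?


Efficiency = damage / mana
= 80 / 100
= 0.80

0.80 dmg/mana


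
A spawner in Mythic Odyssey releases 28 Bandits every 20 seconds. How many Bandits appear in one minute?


Spawns per minute = count * (60 / interval)
= 28 * (60 / 20)
= 28 * 3.0
= 84.0

84.0 per minute


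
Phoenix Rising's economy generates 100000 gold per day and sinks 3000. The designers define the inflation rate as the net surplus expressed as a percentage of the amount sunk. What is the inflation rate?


Net gold = 100000 - 3000 = 97000
Inflation rate = net / sunk * 100 = 97000 / 3000 * 100
= 32.333333 * 100
= 3233.33%

3233.33%


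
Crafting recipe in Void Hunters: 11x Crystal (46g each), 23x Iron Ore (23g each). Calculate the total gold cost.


Cost breakdown:
  Crystal: 11 * 46 = 506
  Iron Ore: 23 * 23 = 529
Total = 506 + 529 = 1035

1035 gold


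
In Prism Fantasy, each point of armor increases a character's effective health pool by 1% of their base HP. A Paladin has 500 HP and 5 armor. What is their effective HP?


EHP = 500 * (1 + 5/100)
= 500 * (1 + 0.05)
= 500 * 1.05
= 525.0

525.0 EHP


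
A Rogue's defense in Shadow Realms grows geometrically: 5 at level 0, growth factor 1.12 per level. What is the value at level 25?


value = base * growth^level
= 5 * 1.12^25
= 5 * 17.000064
= 85.00

85.00 defense


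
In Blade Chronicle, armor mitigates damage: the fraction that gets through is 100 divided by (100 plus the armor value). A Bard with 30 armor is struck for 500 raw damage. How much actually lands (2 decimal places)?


actual = 500 * 100 / (100 + 30)
= 500 * 100 / 130
= 50000 / 130
= 384.62

384.62 damage


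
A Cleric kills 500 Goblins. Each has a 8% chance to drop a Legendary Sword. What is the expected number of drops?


Expected drops = kills * (drop_rate / 100)
= 500 * (8 / 100)
= 500 * 0.08
= 40.0

40.0 drops


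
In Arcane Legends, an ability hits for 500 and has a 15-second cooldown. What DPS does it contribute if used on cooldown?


DPS = damage / cooldown
= 500 / 15
= 33.33

33.33 DPS


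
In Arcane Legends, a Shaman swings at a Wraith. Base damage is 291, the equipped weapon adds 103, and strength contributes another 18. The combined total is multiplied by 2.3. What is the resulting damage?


Sum base + weapon + str = 291 + 103 + 18 = 412
Multiply by 2.3:
412 * 2.3 = 947.6

947.6 damage


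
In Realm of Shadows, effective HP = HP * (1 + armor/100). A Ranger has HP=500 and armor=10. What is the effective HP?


EHP = 500 * (1 + 10/100)
= 500 * (1 + 0.1)
= 500 * 1.1
= 550.0

550.0 EHP


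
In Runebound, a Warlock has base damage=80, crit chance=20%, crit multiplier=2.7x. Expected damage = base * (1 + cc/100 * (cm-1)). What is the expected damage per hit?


E[dmg] = base * (1 + crit_chance * (crit_mult - 1))
cc as decimal = 20/100 = 0.2
cm - 1 = 2.7 - 1 = 1.7
Bonus factor = 0.2 * 1.7 = 0.34
Total multiplier = 1 + 0.34 = 1.34
Expected damage = 80 * 1.34 = 107.20

107.20 damage


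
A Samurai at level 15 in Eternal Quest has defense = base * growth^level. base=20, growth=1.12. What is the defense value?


value = base * growth^level
= 20 * 1.12^15
= 20 * 5.473566
= 109.47

109.47 defense


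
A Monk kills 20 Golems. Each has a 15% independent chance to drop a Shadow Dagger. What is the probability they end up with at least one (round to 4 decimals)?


P(at least one) = 1 - P(none) = 1 - (1-p)^n
p = 15/100 = 0.15
1 - p = 0.85
(1 - p)^20 = 0.85^20 = 0.038760
P(at least one) = 1 - 0.038760 = 0.9612

0.9612


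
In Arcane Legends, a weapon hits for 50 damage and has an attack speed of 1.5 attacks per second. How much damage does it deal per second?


DPS = damage * attack_speed
= 50 * 1.5
= 75.0

75.0 DPS


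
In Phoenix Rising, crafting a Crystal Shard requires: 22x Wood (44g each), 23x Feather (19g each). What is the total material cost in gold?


Cost breakdown:
  Wood: 22 * 44 = 968
  Feather: 23 * 19 = 437
Total = 968 + 437 = 1405

1405 gold


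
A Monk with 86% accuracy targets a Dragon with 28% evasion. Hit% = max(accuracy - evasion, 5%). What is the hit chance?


accuracy - evasion = 86 - 28 = 58
Apply floor: max(58, 5) = 58
Hit chance = 58%

58%


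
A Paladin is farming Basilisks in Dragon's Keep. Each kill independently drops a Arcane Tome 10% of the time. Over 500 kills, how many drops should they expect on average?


Expected drops = kills * (drop_rate / 100)
= 500 * (10 / 100)
= 500 * 0.1
= 50.0

50.0 drops


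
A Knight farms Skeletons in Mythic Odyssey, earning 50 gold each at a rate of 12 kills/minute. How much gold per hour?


Gold per minute = 50 * 12 = 600
Gold per hour = 600 * 60 = 36000

36000 gold/hour


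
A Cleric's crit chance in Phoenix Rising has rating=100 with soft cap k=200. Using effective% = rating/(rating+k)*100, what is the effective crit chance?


effective% = rating / (rating + k) * 100
= 100 / (100 + 200) * 100
= 100 / 300 * 100
= 0.333333 * 100
= 33.33%

33.33%


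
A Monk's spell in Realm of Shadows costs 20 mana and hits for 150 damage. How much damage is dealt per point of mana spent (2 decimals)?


Efficiency = damage / mana
= 150 / 20
= 7.50

7.50 dmg/mana


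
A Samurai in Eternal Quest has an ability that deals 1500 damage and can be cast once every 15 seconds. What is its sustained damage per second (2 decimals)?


DPS = damage / cooldown
= 1500 / 15
= 100.00

100.00 DPS


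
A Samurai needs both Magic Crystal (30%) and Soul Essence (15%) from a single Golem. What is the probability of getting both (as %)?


For independent events, P(both) = P(A) * P(B)
= 30% * 15%
= 450 / 100 %
= 4.5%

4.5%


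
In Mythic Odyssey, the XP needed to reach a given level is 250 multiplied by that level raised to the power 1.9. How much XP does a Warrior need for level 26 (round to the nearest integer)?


XP = 250 * level^1.9
Substitute level = 26:
XP = 250 * 26^1.9
= 250 * 488.0332
= 122008

122008 XP


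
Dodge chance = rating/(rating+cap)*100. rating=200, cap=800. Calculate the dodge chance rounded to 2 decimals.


dodge% = 200 / (200 + 800) * 100
= 200 / 1000 * 100
= 0.2 * 100
= 20.00%

20.00%


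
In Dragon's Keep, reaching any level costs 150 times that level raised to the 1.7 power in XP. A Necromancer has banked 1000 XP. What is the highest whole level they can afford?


XP = 150 * level^1.7, so level = (XP / 150)^(1/1.7)
= (1000 / 150)^(1/1.7)
= 6.6667^0.5882
= 3.0525
Floor: level = 3

level 3


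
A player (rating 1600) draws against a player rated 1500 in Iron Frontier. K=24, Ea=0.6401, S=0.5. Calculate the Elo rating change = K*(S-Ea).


Elo update: delta = K * (S - Ea), where S = 0.5 (draws)
S - Ea = 0.5 - 0.6401 = -0.1401
Rating change = 24 * -0.1401
= -3.36

-3.36 rating points


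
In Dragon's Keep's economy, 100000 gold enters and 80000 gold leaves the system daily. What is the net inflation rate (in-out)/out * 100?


Net gold = 100000 - 80000 = 20000
Inflation rate = net / sunk * 100 = 20000 / 80000 * 100
= 0.25 * 100
= 25.00%

25.00%


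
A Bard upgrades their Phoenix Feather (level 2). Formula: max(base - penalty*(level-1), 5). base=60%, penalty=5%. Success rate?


raw_rate = 60 - 5 * (2 - 1)
= 60 - 5 * 1
= 60 - 5
= 55
Apply floor: max(55, 5) = 55%

55%


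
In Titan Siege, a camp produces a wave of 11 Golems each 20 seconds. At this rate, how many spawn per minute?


Spawns per minute = count * (60 / interval)
= 11 * (60 / 20)
= 11 * 3.0
= 33.0

33.0 per minute


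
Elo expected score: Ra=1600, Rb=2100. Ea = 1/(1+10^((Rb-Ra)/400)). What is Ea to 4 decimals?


Elo expected score: Ea = 1/(1 + 10^((Rb-Ra)/400))
Rb - Ra = 2100 - 1600 = 500
(Rb-Ra)/400 = 500/400 = 1.25
10^1.25 = 17.782794
Ea = 1/(1 + 17.782794) = 1/18.782794 = 0.0532

0.0532


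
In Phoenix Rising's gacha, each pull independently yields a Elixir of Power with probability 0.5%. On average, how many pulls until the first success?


Expected pulls for a geometric distribution = 1/p = 100 / rate%
= 100 / 0.5
= 200.0

200.0 pulls


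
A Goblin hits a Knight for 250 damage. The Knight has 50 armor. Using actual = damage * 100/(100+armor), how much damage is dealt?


actual = 250 * 100 / (100 + 50)
= 250 * 100 / 150
= 25000 / 150
= 166.67

166.67 damage


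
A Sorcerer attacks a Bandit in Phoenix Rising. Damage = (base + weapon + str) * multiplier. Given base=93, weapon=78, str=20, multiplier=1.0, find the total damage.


Sum base + weapon + str = 93 + 78 + 20 = 191
Multiply by 1.0:
191 * 1.0 = 191.0

191.0 damage
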